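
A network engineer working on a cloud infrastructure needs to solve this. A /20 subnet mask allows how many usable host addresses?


Given: subnet mask /20
Host bits = 32 - 20 = 12
Total addresses = 2^12 = 4096
Usable hosts = 4096 - 2 (network + broadcast) = 4094

4094


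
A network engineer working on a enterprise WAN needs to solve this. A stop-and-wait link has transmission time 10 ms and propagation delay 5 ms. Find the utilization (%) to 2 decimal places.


Given: Ttrans = 10 ms, Tprop = 5 ms
RTT = 2 * Tprop = 2 * 5 = 10 ms
U = Ttrans / (Ttrans + RTT)
U = 10 / (10 + 10)
U = 10 / 20 = 0.5
U% = 50.00%

50.00


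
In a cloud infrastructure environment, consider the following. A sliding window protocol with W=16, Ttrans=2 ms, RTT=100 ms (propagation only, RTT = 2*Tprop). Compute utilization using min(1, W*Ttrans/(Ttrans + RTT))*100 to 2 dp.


Given: W = 16, Ttrans = 2 ms, RTT = 100 ms (= 2 * Tprop, Tprop = 50 ms)
Cycle time = Ttrans + RTT = 2 + 100 = 102 ms (first packet sent until its ACK returns)
W * Ttrans = 16 * 2 = 32 ms of sending per cycle
W * Ttrans / (Ttrans + RTT) = 32 / 102 = 0.313725
U = min(1, 0.313725) = 0.313725
U% = 31.37%

31.37


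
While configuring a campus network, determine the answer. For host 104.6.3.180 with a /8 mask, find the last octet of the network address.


Given: IP = 104.6.3.180, prefix = /8
Subnet mask = 255.0.0.0
Last octet of IP: 180
Last octet of mask: 0
Network last octet = 180 AND 0 = 0

0


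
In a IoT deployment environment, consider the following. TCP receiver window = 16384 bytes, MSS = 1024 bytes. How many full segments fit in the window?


Given: RWND = 16384 bytes, MSS = 1024 bytes
Full segments = floor(RWND / MSS)
Full segments = floor(16384 / 1024)
Full segments = floor(16.0) = 16

16


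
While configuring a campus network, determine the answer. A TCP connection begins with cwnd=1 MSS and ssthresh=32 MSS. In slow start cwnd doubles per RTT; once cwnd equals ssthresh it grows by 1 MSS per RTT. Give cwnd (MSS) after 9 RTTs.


RTT 0: cwnd = 1 MSS (initial)
RTT 1: cwnd = 2 MSS (slow start, doubled)
RTT 2: cwnd = 4 MSS (slow start, doubled)
RTT 3: cwnd = 8 MSS (slow start, doubled)
RTT 4: cwnd = 16 MSS (slow start, doubled)
RTT 5: cwnd = 32 MSS (slow start, doubled)
RTT 6: cwnd = 33 MSS (congestion avoidance, +1)
RTT 7: cwnd = 34 MSS (congestion avoidance, +1)
RTT 8: cwnd = 35 MSS (congestion avoidance, +1)
RTT 9: cwnd = 36 MSS (congestion avoidance, +1)

36


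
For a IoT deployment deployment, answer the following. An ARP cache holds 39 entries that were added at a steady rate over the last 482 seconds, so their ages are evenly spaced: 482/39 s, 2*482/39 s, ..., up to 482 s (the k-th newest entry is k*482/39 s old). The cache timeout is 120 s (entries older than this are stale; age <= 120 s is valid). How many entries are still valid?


Ages are k * 482/39 s for k = 1..39 (spacing = 12.3590 s).
Entry k is valid iff k * 482/39 <= 120 iff k <= 39 * 120 / 482 = 9.7095
n_valid = floor(9.7095) = 9
(n_stale = 39 - 9 = 30)

9


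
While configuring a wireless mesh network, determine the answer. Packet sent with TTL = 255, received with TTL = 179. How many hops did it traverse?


Given: initial TTL = 255, received TTL = 179
Hops = initial TTL - received TTL
Hops = 255 - 179 = 76

76


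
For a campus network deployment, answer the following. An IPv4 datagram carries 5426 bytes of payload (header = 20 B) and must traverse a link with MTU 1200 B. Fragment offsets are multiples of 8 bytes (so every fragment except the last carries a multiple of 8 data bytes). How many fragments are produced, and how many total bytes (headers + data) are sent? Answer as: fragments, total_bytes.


Max data per non-final fragment = floor((MTU - header)/8)*8 = floor((1200 - 20)/8)*8 = floor(1180/8)*8 = 1176 B
Final fragment needs no 8-byte alignment: it can carry up to MTU - header = 1180 B
Non-final fragments needed = ceil((payload - 1180) / 1176) = ceil(4246/1176) = ceil(3.6105) = 4
Number of fragments = 4 + 1 = 5
Fragment sizes (data): 4 * 1176 B + 722 B (last, 722 <= 1180 OK)
Total bytes sent = payload + n_frags * header = 5426 + 5*20 = 5426 + 100 = 5526 B

5, 5526


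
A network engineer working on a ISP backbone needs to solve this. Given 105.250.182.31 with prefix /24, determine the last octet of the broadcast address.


Given: IP = 105.250.182.31, prefix = /24
Host bits = 32 - 24 = 8
Network last octet = 31 AND mask = 0
Host part size = 2^8 - 1 = 255
Broadcast last octet = 0 OR 255 = 255

255


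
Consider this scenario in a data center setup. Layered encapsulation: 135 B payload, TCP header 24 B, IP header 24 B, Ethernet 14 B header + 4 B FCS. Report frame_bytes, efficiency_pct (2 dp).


TCP segment = 135 + 24 = 159 B
IP packet = 159 + 24 = 183 B
Ethernet frame = 183 + 14 + 4 = 201 B
Efficiency = app / frame = 135 / 201 = 0.671642 = 67.1642% -> 67.16% (2 dp)

201, 67.16


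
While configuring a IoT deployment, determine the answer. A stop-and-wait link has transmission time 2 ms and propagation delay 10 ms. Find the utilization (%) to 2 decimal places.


Given: Ttrans = 2 ms, Tprop = 10 ms
RTT = 2 * Tprop = 2 * 10 = 20 ms
U = Ttrans / (Ttrans + RTT)
U = 2 / (2 + 20)
U = 2 / 22 = 0.090909
U% = 9.09%

9.09


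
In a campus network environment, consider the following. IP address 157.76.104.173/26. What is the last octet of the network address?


Given: IP = 157.76.104.173, prefix = /26
Subnet mask = 255.255.255.192
Last octet of IP: 173
Last octet of mask: 192
Network last octet = 173 AND 192 = 128

128


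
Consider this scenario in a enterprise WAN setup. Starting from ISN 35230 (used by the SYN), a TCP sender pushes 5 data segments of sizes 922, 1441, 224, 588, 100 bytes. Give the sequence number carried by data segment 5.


The SYN occupies sequence number ISN = 35230, so the first data byte is ISN + 1 = 35231.
SEQ of data segment i = (ISN + 1) + sum of payload sizes of segments 1..i-1.
Segment 1: SEQ = 35231, payload = 922 bytes
Segment 2: SEQ = 36153, payload = 1441 bytes
Segment 3: SEQ = 37594, payload = 224 bytes
Segment 4: SEQ = 37818, payload = 588 bytes
Segment 5: SEQ = 38406, payload = 100 bytes
SEQ of segment 5 = 35231 + 922 + 1441 + 224 + 588 = 38406

38406


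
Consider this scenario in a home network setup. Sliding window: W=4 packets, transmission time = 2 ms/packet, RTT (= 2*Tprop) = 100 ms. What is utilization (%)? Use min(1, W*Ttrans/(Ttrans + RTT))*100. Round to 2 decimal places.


Given: W = 4, Ttrans = 2 ms, RTT = 100 ms (= 2 * Tprop, Tprop = 50 ms)
Cycle time = Ttrans + RTT = 2 + 100 = 102 ms (first packet sent until its ACK returns)
W * Ttrans = 4 * 2 = 8 ms of sending per cycle
W * Ttrans / (Ttrans + RTT) = 8 / 102 = 0.078431
U = min(1, 0.078431) = 0.078431
U% = 7.84%

7.84


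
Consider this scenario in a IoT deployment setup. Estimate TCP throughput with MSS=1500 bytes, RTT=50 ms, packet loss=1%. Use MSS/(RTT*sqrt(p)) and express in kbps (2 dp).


Given: MSS = 1500 bytes, RTT = 50 ms, loss = 1%
RTT in seconds = 50 / 1000 = 0.05
Loss rate = 1% = 0.01
sqrt(loss) = sqrt(0.01) = 0.1
Throughput (bytes/s) = 1500 / (0.05 * 0.1) = 300000.0000
Throughput (kbps) = 300000.0000 * 8 / 1000 = 2400.000000 -> 2400.00 kbps (2 dp)

2400.00


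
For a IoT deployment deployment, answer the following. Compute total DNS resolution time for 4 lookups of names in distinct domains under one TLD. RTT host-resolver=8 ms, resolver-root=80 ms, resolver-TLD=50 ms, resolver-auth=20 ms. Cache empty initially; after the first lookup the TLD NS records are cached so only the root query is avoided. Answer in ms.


Lookup 1 (cold cache): local + root + TLD + auth = 8 + 80 + 50 + 20 = 158 ms
Lookups 2..4 (TLD NS cached -> skip root; new domain -> still ask TLD and auth): local + TLD + auth = 8 + 50 + 20 = 78 ms each
Remaining 3 lookups: 3 * 78 = 234 ms
Total = 158 + 234 = 392 ms

392


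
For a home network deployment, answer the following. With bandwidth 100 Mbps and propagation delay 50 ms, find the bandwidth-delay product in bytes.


Given: bandwidth = 100 Mbps, delay = 50 ms
BDP in bits = 100 * 10^6 * 50 / 1000
BDP in bits = 5000000
BDP in bytes = 5000000 / 8 = 625000

625000


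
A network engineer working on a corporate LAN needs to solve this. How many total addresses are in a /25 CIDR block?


Given: CIDR prefix /25
Host bits = 32 - 25 = 7
Total addresses = 2^7 = 128

128


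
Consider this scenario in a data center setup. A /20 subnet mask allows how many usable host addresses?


Given: subnet mask /20
Host bits = 32 - 20 = 12
Total addresses = 2^12 = 4096
Usable hosts = 4096 - 2 (network + broadcast) = 4094

4094


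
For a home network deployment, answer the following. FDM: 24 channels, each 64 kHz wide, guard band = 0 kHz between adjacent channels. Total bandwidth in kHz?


Given: 24 channels, 64 kHz each, guard = 0 kHz
Channel bandwidth = 24 * 64 = 1536 kHz
Guard bands = 23 gaps * 0 kHz = 0 kHz
Total = 1536 + 0 = 1536 kHz

1536


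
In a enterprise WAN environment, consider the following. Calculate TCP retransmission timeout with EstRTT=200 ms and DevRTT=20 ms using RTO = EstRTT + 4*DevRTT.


Given: EstRTT = 200 ms, DevRTT = 20 ms
Timeout = EstRTT + 4 * DevRTT
4 * DevRTT = 4 * 20 = 80
Timeout = 200 + 80 = 280 ms

280


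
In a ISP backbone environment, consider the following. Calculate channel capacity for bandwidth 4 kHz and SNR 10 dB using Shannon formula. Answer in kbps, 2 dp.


Given: B = 4 kHz, SNR = 10 dB
SNR linear = 10^(10/10) = 10
1 + SNR = 11
log2(11) = 3.4594316186
C = 4 * 1000 * 3.4594316186 = 13837.7265 bps
C = 13.837726 kbps -> 13.84 kbps (2 dp)

13.84


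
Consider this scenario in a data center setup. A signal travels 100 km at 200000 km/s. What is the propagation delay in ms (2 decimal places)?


Given: distance = 100 km, speed = 200000 km/s
Delay = distance / speed = 100 / 200000 seconds
Delay in ms = 100 * 1000 / 200000
Delay = 0.5000 ms
Rounded to 2 dp = 0.50 ms

0.50


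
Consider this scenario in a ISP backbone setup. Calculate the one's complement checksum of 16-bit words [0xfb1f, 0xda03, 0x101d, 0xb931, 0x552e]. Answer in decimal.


Given words: [0xfb1f, 0xda03, 0x101d, 0xb931, 0x552e]
Step 1: Sum all words
Raw sum = 64287 + 55811 + 4125 + 47409 + 21806 = 193438
Step 2: Fold carry: (62366 + 2) = 62368
One's complement = ~62368 & 0xFFFF = 3167

3167


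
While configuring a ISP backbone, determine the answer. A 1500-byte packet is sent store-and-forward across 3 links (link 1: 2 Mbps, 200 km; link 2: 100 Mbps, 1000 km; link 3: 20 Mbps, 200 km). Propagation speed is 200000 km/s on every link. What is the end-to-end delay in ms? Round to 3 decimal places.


Packet = 1500 bytes = 12000 bits. Store-and-forward: sum (t_trans + t_prop) per link.
Link 1: t_trans = 12000/(2*10^6) s = 6.0000 ms; t_prop = 200/200000 s = 1.0000 ms; subtotal = 7.0000 ms
Link 2: t_trans = 12000/(100*10^6) s = 0.1200 ms; t_prop = 1000/200000 s = 5.0000 ms; subtotal = 5.1200 ms
Link 3: t_trans = 12000/(20*10^6) s = 0.6000 ms; t_prop = 200/200000 s = 1.0000 ms; subtotal = 1.6000 ms
End-to-end = 7.0000 + 5.1200 + 1.6000 = 13.7200 ms -> 13.720 ms (3 dp)

13.720


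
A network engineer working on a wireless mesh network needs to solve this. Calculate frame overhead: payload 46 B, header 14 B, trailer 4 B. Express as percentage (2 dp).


Given: payload = 46 B, header = 14 B, trailer = 4 B
Overhead bytes = header + trailer = 14 + 4 = 18
Total frame = payload + overhead = 46 + 18 = 64
Overhead % = 18 / 64 * 100 = 28.1250% -> 28.13% (2 dp)

28.13


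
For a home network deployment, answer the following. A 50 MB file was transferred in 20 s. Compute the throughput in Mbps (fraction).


Given: file = 50 MB, time = 20 s
File in Mb = 50 * 8 = 400 Mb
Throughput = 400 / 20 Mbps
Throughput = 20 Mbps

20


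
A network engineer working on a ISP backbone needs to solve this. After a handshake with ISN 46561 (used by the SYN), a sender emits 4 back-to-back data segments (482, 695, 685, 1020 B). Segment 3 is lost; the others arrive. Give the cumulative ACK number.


SYN uses sequence number 46561; first data byte = ISN + 1 = 46562.
Segment 1: SEQ = 46562, len = 482 B, covers [46562, 47043]
Segment 2: SEQ = 47044, len = 695 B, covers [47044, 47738]
Segment 3: SEQ = 47739, len = 685 B, covers [47739, 48423] [LOST]
Segment 4: SEQ = 48424, len = 1020 B, covers [48424, 49443]
In-order data received: bytes [46562, 47738] (segments 1..2).
Segment 3 missing -> gap begins at byte 47739; later segments buffered out of order.
Cumulative ACK = next expected in-order byte = 46562 + 482 + 695 = 47739

47739


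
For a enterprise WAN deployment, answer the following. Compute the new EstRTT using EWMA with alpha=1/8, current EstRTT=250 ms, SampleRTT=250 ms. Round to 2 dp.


Given: EstRTT = 250 ms, SampleRTT = 250 ms, alpha = 1/8
New EstRTT = (1 - alpha) * EstRTT + alpha * SampleRTT
(7/8) * 250 = 218.75
(1/8) * 250 = 31.25
New EstRTT = 218.75 + 31.25 = 250 ms -> 250.00 ms (2 dp)

250.00


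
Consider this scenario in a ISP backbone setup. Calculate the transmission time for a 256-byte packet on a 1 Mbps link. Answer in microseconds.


Given: packet = 256 bytes, bandwidth = 1 Mbps
Packet in bits = 256 * 8 = 2048 bits
Bandwidth = 1 * 10^6 = 1000000 bps
Time = 2048 / 1000000 seconds
Time in us = 2048 * 10^6 / 1000000 = 2048

2048


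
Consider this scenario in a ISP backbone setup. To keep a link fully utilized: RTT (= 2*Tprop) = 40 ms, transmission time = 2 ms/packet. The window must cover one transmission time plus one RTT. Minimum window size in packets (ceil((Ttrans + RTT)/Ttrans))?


Given: Ttrans = 2 ms, RTT = 40 ms (= 2 * Tprop, Tprop = 20 ms)
Time until first ACK returns = Ttrans + RTT = 2 + 40 = 42 ms
Need W * Ttrans >= Ttrans + RTT  ->  W >= (Ttrans + RTT) / Ttrans
(Ttrans + RTT) / Ttrans = 42 / 2 = 21
W_min = ceil(21) = 21

21


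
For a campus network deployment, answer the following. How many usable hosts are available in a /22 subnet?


Given: subnet mask /22
Host bits = 32 - 22 = 10
Total addresses = 2^10 = 1024
Usable hosts = 1024 - 2 (network + broadcast) = 1022

1022


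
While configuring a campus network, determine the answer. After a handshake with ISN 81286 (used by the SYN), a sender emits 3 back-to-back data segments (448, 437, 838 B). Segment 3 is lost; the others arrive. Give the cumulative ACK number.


SYN uses sequence number 81286; first data byte = ISN + 1 = 81287.
Segment 1: SEQ = 81287, len = 448 B, covers [81287, 81734]
Segment 2: SEQ = 81735, len = 437 B, covers [81735, 82171]
Segment 3: SEQ = 82172, len = 838 B, covers [82172, 83009] [LOST]
In-order data received: bytes [81287, 82171] (segments 1..2).
Segment 3 missing -> gap begins at byte 82172.
Cumulative ACK = next expected in-order byte = 81287 + 448 + 437 = 82172

82172


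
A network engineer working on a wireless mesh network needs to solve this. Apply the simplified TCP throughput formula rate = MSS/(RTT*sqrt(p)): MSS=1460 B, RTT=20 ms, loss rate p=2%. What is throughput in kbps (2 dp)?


Given: MSS = 1460 bytes, RTT = 20 ms, loss = 2%
RTT in seconds = 20 / 1000 = 0.02
Loss rate = 2% = 0.02
sqrt(loss) = sqrt(0.02) = 0.141421356237
Throughput (bytes/s) = 1460 / (0.02 * 0.141421356237) = 516187.9503
Throughput (kbps) = 516187.9503 * 8 / 1000 = 4129.503602 -> 4129.50 kbps (2 dp)

4129.50


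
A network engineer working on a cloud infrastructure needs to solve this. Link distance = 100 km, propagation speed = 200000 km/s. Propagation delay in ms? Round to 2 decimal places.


Given: distance = 100 km, speed = 200000 km/s
Delay = distance / speed = 100 / 200000 seconds
Delay in ms = 100 * 1000 / 200000
Delay = 0.5000 ms
Rounded to 2 dp = 0.50 ms

0.50


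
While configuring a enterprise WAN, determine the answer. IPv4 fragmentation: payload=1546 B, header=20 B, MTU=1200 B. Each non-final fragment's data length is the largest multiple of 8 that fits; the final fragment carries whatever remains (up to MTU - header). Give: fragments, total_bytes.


Max data per non-final fragment = floor((MTU - header)/8)*8 = floor((1200 - 20)/8)*8 = floor(1180/8)*8 = 1176 B
Final fragment needs no 8-byte alignment: it can carry up to MTU - header = 1180 B
Non-final fragments needed = ceil((payload - 1180) / 1176) = ceil(366/1176) = ceil(0.3112) = 1
Number of fragments = 1 + 1 = 2
Fragment sizes (data): 1 * 1176 B + 370 B (last, 370 <= 1180 OK)
Total bytes sent = payload + n_frags * header = 1546 + 2*20 = 1546 + 40 = 1586 B

2, 1586


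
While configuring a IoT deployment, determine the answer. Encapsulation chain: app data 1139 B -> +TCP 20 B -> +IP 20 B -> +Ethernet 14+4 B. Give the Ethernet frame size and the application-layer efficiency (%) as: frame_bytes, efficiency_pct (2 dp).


TCP segment = 1139 + 20 = 1159 B
IP packet = 1159 + 20 = 1179 B
Ethernet frame = 1179 + 14 + 4 = 1197 B
Efficiency = app / frame = 1139 / 1197 = 0.951546 = 95.1546% -> 95.15% (2 dp)

1197, 95.15


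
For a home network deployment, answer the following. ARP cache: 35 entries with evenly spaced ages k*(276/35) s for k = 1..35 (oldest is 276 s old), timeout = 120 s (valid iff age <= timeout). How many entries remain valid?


Ages are k * 276/35 s for k = 1..35 (spacing = 7.8857 s).
Entry k is valid iff k * 276/35 <= 120 iff k <= 35 * 120 / 276 = 15.2174
n_valid = floor(15.2174) = 15
(n_stale = 35 - 15 = 20)

15


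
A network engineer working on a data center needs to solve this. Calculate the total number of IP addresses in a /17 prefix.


Given: CIDR prefix /17
Host bits = 32 - 17 = 15
Total addresses = 2^15 = 32768

32768


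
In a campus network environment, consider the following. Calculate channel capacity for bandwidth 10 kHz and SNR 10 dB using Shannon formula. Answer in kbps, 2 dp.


Given: B = 10 kHz, SNR = 10 dB
SNR linear = 10^(10/10) = 10
1 + SNR = 11
log2(11) = 3.4594316186
C = 10 * 1000 * 3.4594316186 = 34594.3162 bps
C = 34.594316 kbps -> 34.59 kbps (2 dp)

34.59


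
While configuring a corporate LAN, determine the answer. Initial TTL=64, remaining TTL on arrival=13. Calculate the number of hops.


Given: initial TTL = 64, received TTL = 13
Hops = initial TTL - received TTL
Hops = 64 - 13 = 51

51


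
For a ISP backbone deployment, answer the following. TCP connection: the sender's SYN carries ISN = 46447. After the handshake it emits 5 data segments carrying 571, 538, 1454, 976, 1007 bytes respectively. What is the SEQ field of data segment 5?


The SYN occupies sequence number ISN = 46447, so the first data byte is ISN + 1 = 46448.
SEQ of data segment i = (ISN + 1) + sum of payload sizes of segments 1..i-1.
Segment 1: SEQ = 46448, payload = 571 bytes
Segment 2: SEQ = 47019, payload = 538 bytes
Segment 3: SEQ = 47557, payload = 1454 bytes
Segment 4: SEQ = 49011, payload = 976 bytes
Segment 5: SEQ = 49987, payload = 1007 bytes
SEQ of segment 5 = 46448 + 571 + 538 + 1454 + 976 = 49987

49987


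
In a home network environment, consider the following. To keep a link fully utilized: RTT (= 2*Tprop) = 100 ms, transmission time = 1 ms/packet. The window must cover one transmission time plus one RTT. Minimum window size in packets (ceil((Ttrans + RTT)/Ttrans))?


Given: Ttrans = 1 ms, RTT = 100 ms (= 2 * Tprop, Tprop = 50 ms)
Time until first ACK returns = Ttrans + RTT = 1 + 100 = 101 ms
Need W * Ttrans >= Ttrans + RTT  ->  W >= (Ttrans + RTT) / Ttrans
(Ttrans + RTT) / Ttrans = 101 / 1 = 101
W_min = ceil(101) = 101

101


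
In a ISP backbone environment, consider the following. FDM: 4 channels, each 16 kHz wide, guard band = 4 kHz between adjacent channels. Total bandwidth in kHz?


Given: 4 channels, 16 kHz each, guard = 4 kHz
Channel bandwidth = 4 * 16 = 64 kHz
Guard bands = 3 gaps * 4 kHz = 12 kHz
Total = 64 + 12 = 76 kHz

76


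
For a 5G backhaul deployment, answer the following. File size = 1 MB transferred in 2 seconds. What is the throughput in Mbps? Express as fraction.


Given: file = 1 MB, time = 2 s
File in Mb = 1 * 8 = 8 Mb
Throughput = 8 / 2 Mbps
Throughput = 4 Mbps

4


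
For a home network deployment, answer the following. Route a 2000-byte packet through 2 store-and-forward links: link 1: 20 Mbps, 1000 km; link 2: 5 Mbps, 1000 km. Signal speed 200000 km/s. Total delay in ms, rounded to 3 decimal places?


Packet = 2000 bytes = 16000 bits. Store-and-forward: sum (t_trans + t_prop) per link.
Link 1: t_trans = 16000/(20*10^6) s = 0.8000 ms; t_prop = 1000/200000 s = 5.0000 ms; subtotal = 5.8000 ms
Link 2: t_trans = 16000/(5*10^6) s = 3.2000 ms; t_prop = 1000/200000 s = 5.0000 ms; subtotal = 8.2000 ms
End-to-end = 5.8000 + 8.2000 = 14.0000 ms -> 14.000 ms (3 dp)

14.000


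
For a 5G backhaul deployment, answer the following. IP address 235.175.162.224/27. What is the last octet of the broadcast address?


Given: IP = 235.175.162.224, prefix = /27
Host bits = 32 - 27 = 5
Network last octet = 224 AND mask = 224
Host part size = 2^5 - 1 = 31
Broadcast last octet = 224 OR 31 = 255

255


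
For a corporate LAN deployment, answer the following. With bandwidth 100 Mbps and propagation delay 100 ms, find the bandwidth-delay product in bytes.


Given: bandwidth = 100 Mbps, delay = 100 ms
BDP in bits = 100 * 10^6 * 100 / 1000
BDP in bits = 10000000
BDP in bytes = 10000000 / 8 = 1250000

1250000


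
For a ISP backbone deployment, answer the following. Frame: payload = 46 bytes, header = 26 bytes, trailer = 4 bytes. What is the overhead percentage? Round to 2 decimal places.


Given: payload = 46 B, header = 26 B, trailer = 4 B
Overhead bytes = header + trailer = 26 + 4 = 30
Total frame = payload + overhead = 46 + 30 = 76
Overhead % = 30 / 76 * 100 = 39.4737% -> 39.47% (2 dp)

39.47


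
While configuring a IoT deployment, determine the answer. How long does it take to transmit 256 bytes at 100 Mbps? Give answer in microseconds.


Given: packet = 256 bytes, bandwidth = 100 Mbps
Packet in bits = 256 * 8 = 2048 bits
Bandwidth = 100 * 10^6 = 100000000 bps
Time = 2048 / 100000000 seconds
Time in us = 2048 * 10^6 / 100000000 = 20.48

20.48


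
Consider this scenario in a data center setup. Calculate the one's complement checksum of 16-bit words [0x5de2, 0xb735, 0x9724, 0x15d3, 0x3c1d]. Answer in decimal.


Given words: [0x5de2, 0xb735, 0x9724, 0x15d3, 0x3c1d]
Step 1: Sum all words
Raw sum = 24034 + 46901 + 38692 + 5587 + 15389 = 130603
Step 2: Fold carry: (65067 + 1) = 65068
One's complement = ~65068 & 0xFFFF = 467

467


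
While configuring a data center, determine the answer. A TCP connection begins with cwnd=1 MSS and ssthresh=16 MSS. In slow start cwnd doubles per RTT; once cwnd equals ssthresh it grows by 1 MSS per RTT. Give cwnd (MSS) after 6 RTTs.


RTT 0: cwnd = 1 MSS (initial)
RTT 1: cwnd = 2 MSS (slow start, doubled)
RTT 2: cwnd = 4 MSS (slow start, doubled)
RTT 3: cwnd = 8 MSS (slow start, doubled)
RTT 4: cwnd = 16 MSS (slow start, doubled)
RTT 5: cwnd = 17 MSS (congestion avoidance, +1)
RTT 6: cwnd = 18 MSS (congestion avoidance, +1)

18


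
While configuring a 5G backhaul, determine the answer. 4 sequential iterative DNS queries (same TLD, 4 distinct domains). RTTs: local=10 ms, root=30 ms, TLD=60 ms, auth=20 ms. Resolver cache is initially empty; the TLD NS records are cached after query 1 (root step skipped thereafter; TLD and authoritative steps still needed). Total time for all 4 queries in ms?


Lookup 1 (cold cache): local + root + TLD + auth = 10 + 30 + 60 + 20 = 120 ms
Lookups 2..4 (TLD NS cached -> skip root; new domain -> still ask TLD and auth): local + TLD + auth = 10 + 60 + 20 = 90 ms each
Remaining 3 lookups: 3 * 90 = 270 ms
Total = 120 + 270 = 390 ms

390


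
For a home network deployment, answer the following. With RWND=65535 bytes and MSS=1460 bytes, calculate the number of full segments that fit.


Given: RWND = 65535 bytes, MSS = 1460 bytes
Full segments = floor(RWND / MSS)
Full segments = floor(65535 / 1460)
Full segments = floor(44.887) = 44

44


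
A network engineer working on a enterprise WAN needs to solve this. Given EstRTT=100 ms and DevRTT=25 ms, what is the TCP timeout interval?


Given: EstRTT = 100 ms, DevRTT = 25 ms
Timeout = EstRTT + 4 * DevRTT
4 * DevRTT = 4 * 25 = 100
Timeout = 100 + 100 = 200 ms

200


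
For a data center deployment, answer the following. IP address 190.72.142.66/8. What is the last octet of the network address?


Given: IP = 190.72.142.66, prefix = /8
Subnet mask = 255.0.0.0
Last octet of IP: 66
Last octet of mask: 0
Network last octet = 66 AND 0 = 0

0


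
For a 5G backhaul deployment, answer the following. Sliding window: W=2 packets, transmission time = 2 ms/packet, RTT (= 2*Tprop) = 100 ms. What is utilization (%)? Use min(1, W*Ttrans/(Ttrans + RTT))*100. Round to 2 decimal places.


Given: W = 2, Ttrans = 2 ms, RTT = 100 ms (= 2 * Tprop, Tprop = 50 ms)
Cycle time = Ttrans + RTT = 2 + 100 = 102 ms (first packet sent until its ACK returns)
W * Ttrans = 2 * 2 = 4 ms of sending per cycle
W * Ttrans / (Ttrans + RTT) = 4 / 102 = 0.039216
U = min(1, 0.039216) = 0.039216
U% = 3.92%

3.92


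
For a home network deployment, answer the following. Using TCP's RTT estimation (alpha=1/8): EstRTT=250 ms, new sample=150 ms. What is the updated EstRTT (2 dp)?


Given: EstRTT = 250 ms, SampleRTT = 150 ms, alpha = 1/8
New EstRTT = (1 - alpha) * EstRTT + alpha * SampleRTT
(7/8) * 250 = 218.75
(1/8) * 150 = 18.75
New EstRTT = 218.75 + 18.75 = 237.5 ms -> 237.50 ms (2 dp)

237.50


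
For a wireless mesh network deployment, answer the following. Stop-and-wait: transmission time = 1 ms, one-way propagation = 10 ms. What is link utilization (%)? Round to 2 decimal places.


Given: Ttrans = 1 ms, Tprop = 10 ms
RTT = 2 * Tprop = 2 * 10 = 20 ms
U = Ttrans / (Ttrans + RTT)
U = 1 / (1 + 20)
U = 1 / 21 = 0.047619
U% = 4.76%

4.76


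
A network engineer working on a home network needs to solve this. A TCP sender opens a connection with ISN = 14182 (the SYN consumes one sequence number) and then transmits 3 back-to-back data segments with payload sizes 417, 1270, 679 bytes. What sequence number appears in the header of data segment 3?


The SYN occupies sequence number ISN = 14182, so the first data byte is ISN + 1 = 14183.
SEQ of data segment i = (ISN + 1) + sum of payload sizes of segments 1..i-1.
Segment 1: SEQ = 14183, payload = 417 bytes
Segment 2: SEQ = 14600, payload = 1270 bytes
Segment 3: SEQ = 15870, payload = 679 bytes
SEQ of segment 3 = 14183 + 417 + 1270 = 15870

15870


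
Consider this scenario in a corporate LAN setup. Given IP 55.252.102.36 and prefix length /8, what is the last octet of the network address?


Given: IP = 55.252.102.36, prefix = /8
Subnet mask = 255.0.0.0
Last octet of IP: 36
Last octet of mask: 0
Network last octet = 36 AND 0 = 0

0


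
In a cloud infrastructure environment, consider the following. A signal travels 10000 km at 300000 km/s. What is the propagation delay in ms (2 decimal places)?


Given: distance = 10000 km, speed = 300000 km/s
Delay = distance / speed = 10000 / 300000 seconds
Delay in ms = 10000 * 1000 / 300000
Delay = 33.3333 ms
Rounded to 2 dp = 33.33 ms

33.33


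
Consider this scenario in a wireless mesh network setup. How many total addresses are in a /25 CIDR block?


Given: CIDR prefix /25
Host bits = 32 - 25 = 7
Total addresses = 2^7 = 128

128


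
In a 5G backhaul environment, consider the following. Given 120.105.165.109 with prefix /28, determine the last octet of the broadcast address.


Given: IP = 120.105.165.109, prefix = /28
Host bits = 32 - 28 = 4
Network last octet = 109 AND mask = 96
Host part size = 2^4 - 1 = 15
Broadcast last octet = 96 OR 15 = 111

111


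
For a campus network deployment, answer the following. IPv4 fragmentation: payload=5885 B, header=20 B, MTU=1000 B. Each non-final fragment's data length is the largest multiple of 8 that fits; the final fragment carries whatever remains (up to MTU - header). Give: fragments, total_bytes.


Max data per non-final fragment = floor((MTU - header)/8)*8 = floor((1000 - 20)/8)*8 = floor(980/8)*8 = 976 B
Final fragment needs no 8-byte alignment: it can carry up to MTU - header = 980 B
Non-final fragments needed = ceil((payload - 980) / 976) = ceil(4905/976) = ceil(5.0256) = 6
Number of fragments = 6 + 1 = 7
Fragment sizes (data): 6 * 976 B + 29 B (last, 29 <= 980 OK)
Total bytes sent = payload + n_frags * header = 5885 + 7*20 = 5885 + 140 = 6025 B

7, 6025


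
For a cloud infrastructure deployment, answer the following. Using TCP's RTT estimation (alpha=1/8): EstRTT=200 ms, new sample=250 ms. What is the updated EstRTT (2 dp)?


Given: EstRTT = 200 ms, SampleRTT = 250 ms, alpha = 1/8
New EstRTT = (1 - alpha) * EstRTT + alpha * SampleRTT
(7/8) * 200 = 175
(1/8) * 250 = 31.25
New EstRTT = 175 + 31.25 = 206.25 ms -> 206.25 ms (2 dp)

206.25


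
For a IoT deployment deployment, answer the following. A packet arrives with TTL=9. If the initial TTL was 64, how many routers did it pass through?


Given: initial TTL = 64, received TTL = 9
Hops = initial TTL - received TTL
Hops = 64 - 9 = 55

55


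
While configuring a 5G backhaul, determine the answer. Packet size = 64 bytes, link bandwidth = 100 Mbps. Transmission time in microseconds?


Given: packet = 64 bytes, bandwidth = 100 Mbps
Packet in bits = 64 * 8 = 512 bits
Bandwidth = 100 * 10^6 = 100000000 bps
Time = 512 / 100000000 seconds
Time in us = 512 * 10^6 / 100000000 = 5.12

5.12


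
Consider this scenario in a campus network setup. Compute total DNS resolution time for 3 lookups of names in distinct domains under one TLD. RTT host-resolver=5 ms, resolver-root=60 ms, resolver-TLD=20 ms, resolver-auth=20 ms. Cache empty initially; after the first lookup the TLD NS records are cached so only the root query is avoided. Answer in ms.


Lookup 1 (cold cache): local + root + TLD + auth = 5 + 60 + 20 + 20 = 105 ms
Lookups 2..3 (TLD NS cached -> skip root; new domain -> still ask TLD and auth): local + TLD + auth = 5 + 20 + 20 = 45 ms each
Remaining 2 lookups: 2 * 45 = 90 ms
Total = 105 + 90 = 195 ms

195


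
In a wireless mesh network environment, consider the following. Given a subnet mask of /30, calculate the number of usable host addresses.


Given: subnet mask /30
Host bits = 32 - 30 = 2
Total addresses = 2^2 = 4
Usable hosts = 4 - 2 (network + broadcast) = 2

2


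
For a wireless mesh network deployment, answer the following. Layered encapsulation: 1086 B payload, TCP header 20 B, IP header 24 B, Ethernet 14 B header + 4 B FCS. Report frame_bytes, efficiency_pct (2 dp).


TCP segment = 1086 + 20 = 1106 B
IP packet = 1106 + 24 = 1130 B
Ethernet frame = 1130 + 14 + 4 = 1148 B
Efficiency = app / frame = 1086 / 1148 = 0.945993 = 94.5993% -> 94.60% (2 dp)

1148, 94.60


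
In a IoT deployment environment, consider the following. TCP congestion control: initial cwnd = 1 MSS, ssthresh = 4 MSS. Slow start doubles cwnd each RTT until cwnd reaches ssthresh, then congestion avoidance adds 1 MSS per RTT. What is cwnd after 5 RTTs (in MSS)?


RTT 0: cwnd = 1 MSS (initial)
RTT 1: cwnd = 2 MSS (slow start, doubled)
RTT 2: cwnd = 4 MSS (slow start, doubled)
RTT 3: cwnd = 5 MSS (congestion avoidance, +1)
RTT 4: cwnd = 6 MSS (congestion avoidance, +1)
RTT 5: cwnd = 7 MSS (congestion avoidance, +1)

7


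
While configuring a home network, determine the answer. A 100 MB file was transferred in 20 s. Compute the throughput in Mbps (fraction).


Given: file = 100 MB, time = 20 s
File in Mb = 100 * 8 = 800 Mb
Throughput = 800 / 20 Mbps
Throughput = 40 Mbps

40


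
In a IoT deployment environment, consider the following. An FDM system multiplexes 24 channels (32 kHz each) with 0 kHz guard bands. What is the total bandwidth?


Given: 24 channels, 32 kHz each, guard = 0 kHz
Channel bandwidth = 24 * 32 = 768 kHz
Guard bands = 23 gaps * 0 kHz = 0 kHz
Total = 768 + 0 = 768 kHz

768


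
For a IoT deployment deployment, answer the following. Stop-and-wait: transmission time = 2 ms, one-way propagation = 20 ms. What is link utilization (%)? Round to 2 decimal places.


Given: Ttrans = 2 ms, Tprop = 20 ms
RTT = 2 * Tprop = 2 * 20 = 40 ms
U = Ttrans / (Ttrans + RTT)
U = 2 / (2 + 40)
U = 2 / 42 = 0.047619
U% = 4.76%

4.76


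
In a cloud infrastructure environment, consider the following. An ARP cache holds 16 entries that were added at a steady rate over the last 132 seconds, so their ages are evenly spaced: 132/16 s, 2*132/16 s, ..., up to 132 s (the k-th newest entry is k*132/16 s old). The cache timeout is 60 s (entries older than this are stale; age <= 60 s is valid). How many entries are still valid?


Ages are k * 132/16 s for k = 1..16 (spacing = 8.2500 s).
Entry k is valid iff k * 132/16 <= 60 iff k <= 16 * 60 / 132 = 7.2727
n_valid = floor(7.2727) = 7
(n_stale = 16 - 7 = 9)

7


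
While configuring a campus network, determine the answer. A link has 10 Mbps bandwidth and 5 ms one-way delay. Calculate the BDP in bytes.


Given: bandwidth = 10 Mbps, delay = 5 ms
BDP in bits = 10 * 10^6 * 5 / 1000
BDP in bits = 50000
BDP in bytes = 50000 / 8 = 6250

6250


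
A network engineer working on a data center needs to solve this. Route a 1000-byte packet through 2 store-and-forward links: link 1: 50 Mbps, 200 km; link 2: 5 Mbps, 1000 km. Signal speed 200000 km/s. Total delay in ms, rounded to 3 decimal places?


Packet = 1000 bytes = 8000 bits. Store-and-forward: sum (t_trans + t_prop) per link.
Link 1: t_trans = 8000/(50*10^6) s = 0.1600 ms; t_prop = 200/200000 s = 1.0000 ms; subtotal = 1.1600 ms
Link 2: t_trans = 8000/(5*10^6) s = 1.6000 ms; t_prop = 1000/200000 s = 5.0000 ms; subtotal = 6.6000 ms
End-to-end = 1.1600 + 6.6000 = 7.7600 ms -> 7.760 ms (3 dp)

7.760


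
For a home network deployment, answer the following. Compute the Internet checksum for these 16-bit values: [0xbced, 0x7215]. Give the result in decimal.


Given words: [0xbced, 0x7215]
Step 1: Sum all words
Raw sum = 48365 + 29205 = 77570
Step 2: Fold carry: (12034 + 1) = 12035
One's complement = ~12035 & 0xFFFF = 53500

53500


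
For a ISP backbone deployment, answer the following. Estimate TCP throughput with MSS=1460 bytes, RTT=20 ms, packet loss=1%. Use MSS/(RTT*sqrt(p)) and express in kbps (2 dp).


Given: MSS = 1460 bytes, RTT = 20 ms, loss = 1%
RTT in seconds = 20 / 1000 = 0.02
Loss rate = 1% = 0.01
sqrt(loss) = sqrt(0.01) = 0.1
Throughput (bytes/s) = 1460 / (0.02 * 0.1) = 730000.0000
Throughput (kbps) = 730000.0000 * 8 / 1000 = 5840.000000 -> 5840.00 kbps (2 dp)

5840.00


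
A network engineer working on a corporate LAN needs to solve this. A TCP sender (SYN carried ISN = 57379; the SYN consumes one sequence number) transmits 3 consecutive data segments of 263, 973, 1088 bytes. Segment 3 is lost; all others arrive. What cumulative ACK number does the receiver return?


SYN uses sequence number 57379; first data byte = ISN + 1 = 57380.
Segment 1: SEQ = 57380, len = 263 B, covers [57380, 57642]
Segment 2: SEQ = 57643, len = 973 B, covers [57643, 58615]
Segment 3: SEQ = 58616, len = 1088 B, covers [58616, 59703] [LOST]
In-order data received: bytes [57380, 58615] (segments 1..2).
Segment 3 missing -> gap begins at byte 58616.
Cumulative ACK = next expected in-order byte = 57380 + 263 + 973 = 58616

58616


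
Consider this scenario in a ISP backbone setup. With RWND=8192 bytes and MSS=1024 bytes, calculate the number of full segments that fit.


Given: RWND = 8192 bytes, MSS = 1024 bytes
Full segments = floor(RWND / MSS)
Full segments = floor(8192 / 1024)
Full segments = floor(8.0) = 8

8


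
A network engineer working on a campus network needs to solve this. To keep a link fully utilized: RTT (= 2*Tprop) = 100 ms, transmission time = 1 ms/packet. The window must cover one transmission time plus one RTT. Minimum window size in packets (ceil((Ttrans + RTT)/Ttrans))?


Given: Ttrans = 1 ms, RTT = 100 ms (= 2 * Tprop, Tprop = 50 ms)
Time until first ACK returns = Ttrans + RTT = 1 + 100 = 101 ms
Need W * Ttrans >= Ttrans + RTT  ->  W >= (Ttrans + RTT) / Ttrans
(Ttrans + RTT) / Ttrans = 101 / 1 = 101
W_min = ceil(101) = 101

101


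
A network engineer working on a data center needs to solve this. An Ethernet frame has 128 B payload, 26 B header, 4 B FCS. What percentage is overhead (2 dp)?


Given: payload = 128 B, header = 26 B, trailer = 4 B
Overhead bytes = header + trailer = 26 + 4 = 30
Total frame = payload + overhead = 128 + 30 = 158
Overhead % = 30 / 158 * 100 = 18.9873% -> 18.99% (2 dp)

18.99


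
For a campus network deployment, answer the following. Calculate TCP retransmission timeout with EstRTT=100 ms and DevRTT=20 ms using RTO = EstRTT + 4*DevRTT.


Given: EstRTT = 100 ms, DevRTT = 20 ms
Timeout = EstRTT + 4 * DevRTT
4 * DevRTT = 4 * 20 = 80
Timeout = 100 + 80 = 180 ms

180


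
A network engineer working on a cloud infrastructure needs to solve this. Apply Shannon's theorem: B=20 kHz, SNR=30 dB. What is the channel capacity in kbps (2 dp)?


Given: B = 20 kHz, SNR = 30 dB
SNR linear = 10^(30/10) = 1000
1 + SNR = 1001
log2(1001) = 9.9672262588
C = 20 * 1000 * 9.9672262588 = 199344.5252 bps
C = 199.344525 kbps -> 199.34 kbps (2 dp)

199.34


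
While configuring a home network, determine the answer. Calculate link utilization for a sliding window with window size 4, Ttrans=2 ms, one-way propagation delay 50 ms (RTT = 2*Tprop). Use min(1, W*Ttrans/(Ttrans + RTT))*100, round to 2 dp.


Given: W = 4, Ttrans = 2 ms, RTT = 100 ms (= 2 * Tprop, Tprop = 50 ms)
Cycle time = Ttrans + RTT = 2 + 100 = 102 ms (first packet sent until its ACK returns)
W * Ttrans = 4 * 2 = 8 ms of sending per cycle
W * Ttrans / (Ttrans + RTT) = 8 / 102 = 0.078431
U = min(1, 0.078431) = 0.078431
U% = 7.84%

7.84


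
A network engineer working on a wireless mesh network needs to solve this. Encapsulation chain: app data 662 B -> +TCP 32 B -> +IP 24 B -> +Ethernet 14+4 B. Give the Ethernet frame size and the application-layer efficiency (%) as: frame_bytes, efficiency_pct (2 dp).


TCP segment = 662 + 32 = 694 B
IP packet = 694 + 24 = 718 B
Ethernet frame = 718 + 14 + 4 = 736 B
Efficiency = app / frame = 662 / 736 = 0.899457 = 89.9457% -> 89.95% (2 dp)

736, 89.95


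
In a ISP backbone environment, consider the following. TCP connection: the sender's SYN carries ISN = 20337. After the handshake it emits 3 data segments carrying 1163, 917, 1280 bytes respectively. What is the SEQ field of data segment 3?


The SYN occupies sequence number ISN = 20337, so the first data byte is ISN + 1 = 20338.
SEQ of data segment i = (ISN + 1) + sum of payload sizes of segments 1..i-1.
Segment 1: SEQ = 20338, payload = 1163 bytes
Segment 2: SEQ = 21501, payload = 917 bytes
Segment 3: SEQ = 22418, payload = 1280 bytes
SEQ of segment 3 = 20338 + 1163 + 917 = 22418

22418


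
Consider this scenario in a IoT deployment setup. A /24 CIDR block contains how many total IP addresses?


Given: CIDR prefix /24
Host bits = 32 - 24 = 8
Total addresses = 2^8 = 256

256


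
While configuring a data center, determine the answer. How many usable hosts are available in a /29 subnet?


Given: subnet mask /29
Host bits = 32 - 29 = 3
Total addresses = 2^3 = 8
Usable hosts = 8 - 2 (network + broadcast) = 6

6


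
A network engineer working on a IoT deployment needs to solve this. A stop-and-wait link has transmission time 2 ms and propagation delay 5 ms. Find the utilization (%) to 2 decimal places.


Given: Ttrans = 2 ms, Tprop = 5 ms
RTT = 2 * Tprop = 2 * 5 = 10 ms
U = Ttrans / (Ttrans + RTT)
U = 2 / (2 + 10)
U = 2 / 12 = 0.166667
U% = 16.67%

16.67


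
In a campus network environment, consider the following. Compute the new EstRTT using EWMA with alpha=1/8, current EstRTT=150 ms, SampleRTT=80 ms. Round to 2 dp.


Given: EstRTT = 150 ms, SampleRTT = 80 ms, alpha = 1/8
New EstRTT = (1 - alpha) * EstRTT + alpha * SampleRTT
(7/8) * 150 = 131.25
(1/8) * 80 = 10
New EstRTT = 131.25 + 10 = 141.25 ms -> 141.25 ms (2 dp)

141.25


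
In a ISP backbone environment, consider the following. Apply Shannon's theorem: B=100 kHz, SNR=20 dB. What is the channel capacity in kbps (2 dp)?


Given: B = 100 kHz, SNR = 20 dB
SNR linear = 10^(20/10) = 100
1 + SNR = 101
log2(101) = 6.6582114828
C = 100 * 1000 * 6.6582114828 = 665821.1483 bps
C = 665.821148 kbps -> 665.82 kbps (2 dp)

665.82
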